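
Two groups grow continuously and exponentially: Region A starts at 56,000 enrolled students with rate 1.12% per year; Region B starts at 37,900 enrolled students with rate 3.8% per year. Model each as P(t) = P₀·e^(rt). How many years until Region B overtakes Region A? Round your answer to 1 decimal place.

t ≈ 14.6 years

56000·e^(0.0112t) = 37900·e^(0.038t)
56000/37900 = e^((0.038 − 0.0112)t) → ln(1.47757) = 0.0268·t
t = 0.3904 / 0.0268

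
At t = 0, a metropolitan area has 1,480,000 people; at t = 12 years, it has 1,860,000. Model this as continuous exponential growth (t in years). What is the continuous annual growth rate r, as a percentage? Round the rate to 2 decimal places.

r ≈ 1.90% per year

1860000 = 1480000 · e^(r·12)
e^(12r) = 1860000/1480000 = 1.25676
r = ln(1.25676) / 12 = 0.22853 / 12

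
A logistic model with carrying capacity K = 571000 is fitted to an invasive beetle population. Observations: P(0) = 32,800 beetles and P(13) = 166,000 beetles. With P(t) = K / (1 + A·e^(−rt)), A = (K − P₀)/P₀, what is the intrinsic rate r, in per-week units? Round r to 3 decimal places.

A = (571000 − 32800)/32800 = 16.40854
166000 = 571000/(1 + 16.40854·e^(−r·13)) → e^(−13r) = (3.43976 − 1)/16.40854 = 0.148688
r = −ln(0.148688)/13 = 1.9059/13

r ≈ 0.147 per week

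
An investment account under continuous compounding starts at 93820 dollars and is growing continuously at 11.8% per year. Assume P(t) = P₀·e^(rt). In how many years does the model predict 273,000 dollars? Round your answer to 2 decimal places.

t ≈ 9.05 years

273000 = 93820 · e^(0.118·t)
t = ln(273000/93820) / 0.118 = ln(2.90983) / 0.118 = 1.06809 / 0.118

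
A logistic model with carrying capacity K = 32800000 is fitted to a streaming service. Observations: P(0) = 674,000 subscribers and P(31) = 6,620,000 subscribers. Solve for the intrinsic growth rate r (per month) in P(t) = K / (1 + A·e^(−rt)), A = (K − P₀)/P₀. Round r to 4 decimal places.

r ≈ 0.0803 per month

A = (32800000 − 674000)/674000 = 47.66469
6620000 = 32800000/(1 + 47.66469·e^(−r·31)) → e^(−31r) = (4.95468 − 1)/47.66469 = 0.082969
r = −ln(0.082969)/31 = 2.48929/31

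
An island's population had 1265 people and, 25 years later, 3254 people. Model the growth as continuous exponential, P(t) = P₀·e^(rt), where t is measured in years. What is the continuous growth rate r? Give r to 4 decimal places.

3254 = 1265 · e^(r·25)
e^(25r) = 3254/1265 = 2.57233
r = ln(2.57233) / 25 = 0.94481 / 25

r ≈ 0.0378 per year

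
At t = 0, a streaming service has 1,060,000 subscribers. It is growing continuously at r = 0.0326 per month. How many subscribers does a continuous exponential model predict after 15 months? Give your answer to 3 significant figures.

≈ 1,730,000 subscribers

P(15) = 1060000 · e^(0.0326·15) = 1060000 · e^(0.489)
= 1060000 · 1.63068 ≈ 1728525.8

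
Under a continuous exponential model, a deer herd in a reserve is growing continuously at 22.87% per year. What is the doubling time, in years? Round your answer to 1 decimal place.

doubling time = ln(2) / |r| = 0.69315 / 0.2287

doubling time ≈ 3.0 years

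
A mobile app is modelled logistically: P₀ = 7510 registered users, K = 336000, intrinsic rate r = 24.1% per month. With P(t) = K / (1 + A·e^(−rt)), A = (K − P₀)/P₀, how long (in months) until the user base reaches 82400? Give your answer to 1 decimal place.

t ≈ 11.0 months

A = (336000 − 7510)/7510 = 43.74035
82400 = 336000/(1 + 43.74035·e^(−0.241t)) → 1 + 43.74035·e^(−0.241t) = 4.07767
e^(−0.241t) = 0.070362 → t = ln(14.21216)/0.241 = 2.6541/0.241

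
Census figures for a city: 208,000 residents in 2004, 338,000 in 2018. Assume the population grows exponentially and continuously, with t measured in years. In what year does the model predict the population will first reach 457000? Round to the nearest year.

r = ln(338000/208000) / 14 = 0.48551/14 ≈ 0.034679 per year
t = ln(457000/208000) / r = 0.78715/0.034679 ≈ 22.7 years after 2004

year 2027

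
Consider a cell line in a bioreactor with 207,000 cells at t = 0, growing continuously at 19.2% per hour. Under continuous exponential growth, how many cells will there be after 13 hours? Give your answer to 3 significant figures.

P(13) = 207000 · e^(0.192·13) = 207000 · e^(2.496)
= 207000 · 12.13386 ≈ 2511709.29

≈ 2,510,000 cells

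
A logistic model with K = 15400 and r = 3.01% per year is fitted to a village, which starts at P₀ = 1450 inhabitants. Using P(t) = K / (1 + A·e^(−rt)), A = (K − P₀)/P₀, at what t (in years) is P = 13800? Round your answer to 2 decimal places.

A = (15400 − 1450)/1450 = 9.62069
13800 = 15400/(1 + 9.62069·e^(−0.0301t)) → 1 + 9.62069·e^(−0.0301t) = 1.11594
e^(−0.0301t) = 0.012051 → t = ln(82.97845)/0.0301 = 4.41858/0.0301

t ≈ 146.80 years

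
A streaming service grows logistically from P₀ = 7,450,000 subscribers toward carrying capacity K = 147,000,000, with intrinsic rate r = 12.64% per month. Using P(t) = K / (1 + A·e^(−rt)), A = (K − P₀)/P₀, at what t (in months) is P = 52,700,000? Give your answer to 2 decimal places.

A = (147000000 − 7450000)/7450000 = 18.73154
52700000 = 147000000/(1 + 18.73154·e^(−0.1264t)) → 1 + 18.73154·e^(−0.1264t) = 2.78937
e^(−0.1264t) = 0.095527 → t = ln(10.46821)/0.1264 = 2.34834/0.1264

t ≈ 18.58 months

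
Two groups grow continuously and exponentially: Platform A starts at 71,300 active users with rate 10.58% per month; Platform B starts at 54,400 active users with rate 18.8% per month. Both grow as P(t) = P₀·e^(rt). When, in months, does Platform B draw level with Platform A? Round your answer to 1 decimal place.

t ≈ 3.3 months

71300·e^(0.1058t) = 54400·e^(0.188t)
71300/54400 = e^((0.188 − 0.1058)t) → ln(1.31066) = 0.0822·t
t = 0.27053 / 0.0822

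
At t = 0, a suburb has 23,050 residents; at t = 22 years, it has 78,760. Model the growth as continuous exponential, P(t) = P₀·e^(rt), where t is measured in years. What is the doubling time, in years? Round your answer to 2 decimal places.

r = ln(78760/23050) / 22 = ln(3.41692) / 22 ≈ 0.055852 per year
doubling time = ln 2 / |r| = 0.69315 / 0.055852

doubling time ≈ 12.41 years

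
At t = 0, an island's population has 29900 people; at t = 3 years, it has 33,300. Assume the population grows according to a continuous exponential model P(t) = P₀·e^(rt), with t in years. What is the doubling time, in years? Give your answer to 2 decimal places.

r = ln(33300/29900) / 3 = ln(1.11371) / 3 ≈ 0.0359 per year
doubling time = ln 2 / |r| = 0.69315 / 0.0359

doubling time ≈ 19.31 years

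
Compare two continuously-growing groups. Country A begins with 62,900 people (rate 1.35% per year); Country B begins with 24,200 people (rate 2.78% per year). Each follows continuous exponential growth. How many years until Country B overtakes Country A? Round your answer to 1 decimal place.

t ≈ 66.8 years

62900·e^(0.0135t) = 24200·e^(0.0278t)
62900/24200 = e^((0.0278 − 0.0135)t) → ln(2.59917) = 0.0143·t
t = 0.95519 / 0.0143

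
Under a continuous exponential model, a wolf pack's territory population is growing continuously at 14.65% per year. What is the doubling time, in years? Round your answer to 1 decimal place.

doubling time ≈ 4.7 years

doubling time = ln(2) / |r| = 0.69315 / 0.1465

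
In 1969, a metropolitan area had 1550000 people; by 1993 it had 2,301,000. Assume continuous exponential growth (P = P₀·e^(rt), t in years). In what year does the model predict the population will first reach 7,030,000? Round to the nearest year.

year 2061

r = ln(2301000/1550000) / 24 = 0.39509/24 ≈ 0.016462 per year
t = ln(7030000/1550000) / r = 1.51193/0.016462 ≈ 91.84 years after 1969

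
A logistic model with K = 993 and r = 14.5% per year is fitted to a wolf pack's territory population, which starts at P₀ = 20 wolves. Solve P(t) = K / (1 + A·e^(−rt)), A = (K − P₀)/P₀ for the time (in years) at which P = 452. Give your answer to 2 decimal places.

t ≈ 25.55 years

A = (993 − 20)/20 = 48.65
452 = 993/(1 + 48.65·e^(−0.145t)) → 1 + 48.65·e^(−0.145t) = 2.1969
e^(−0.145t) = 0.024602 → t = ln(40.64658)/0.145 = 3.70491/0.145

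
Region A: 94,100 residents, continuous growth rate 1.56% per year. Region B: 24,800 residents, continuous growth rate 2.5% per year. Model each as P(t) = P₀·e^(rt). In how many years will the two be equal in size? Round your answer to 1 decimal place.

94100·e^(0.0156t) = 24800·e^(0.025t)
94100/24800 = e^((0.025 − 0.0156)t) → ln(3.79435) = 0.0094·t
t = 1.33351 / 0.0094

t ≈ 141.9 years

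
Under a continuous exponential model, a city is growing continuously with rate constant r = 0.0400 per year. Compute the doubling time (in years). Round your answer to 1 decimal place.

doubling time = ln(2) / |r| = 0.69315 / 0.04

doubling time ≈ 17.3 years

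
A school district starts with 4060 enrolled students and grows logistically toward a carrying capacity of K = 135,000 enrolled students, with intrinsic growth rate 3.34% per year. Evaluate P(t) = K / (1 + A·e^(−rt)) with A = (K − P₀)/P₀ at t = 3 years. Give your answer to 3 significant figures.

A = (135000 − 4060)/4060 = 32.25123
P(3) = 135000 / (1 + 32.25123·e^(−0.0334·3)) = 135000 / (1 + 32.25123·0.904656)
= 135000 / 30.17629 ≈ 4473.71

≈ 4,470 enrolled students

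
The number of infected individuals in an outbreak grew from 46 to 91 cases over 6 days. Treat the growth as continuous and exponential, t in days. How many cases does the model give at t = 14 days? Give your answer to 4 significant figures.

r = ln(91/46) / 6 ≈ 0.113703 per day
P(14) = 46 · e^(0.113703·14) = 46 · 4.91279 ≈ 225.99

≈ 226.0 cases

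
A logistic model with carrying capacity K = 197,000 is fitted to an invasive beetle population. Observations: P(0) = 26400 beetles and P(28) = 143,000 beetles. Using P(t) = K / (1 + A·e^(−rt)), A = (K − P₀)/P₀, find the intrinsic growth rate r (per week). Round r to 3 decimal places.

A = (197000 − 26400)/26400 = 6.46212
143000 = 197000/(1 + 6.46212·e^(−r·28)) → e^(−28r) = (1.37762 − 1)/6.46212 = 0.058436
r = −ln(0.058436)/28 = 2.83982/28

r ≈ 0.101 per week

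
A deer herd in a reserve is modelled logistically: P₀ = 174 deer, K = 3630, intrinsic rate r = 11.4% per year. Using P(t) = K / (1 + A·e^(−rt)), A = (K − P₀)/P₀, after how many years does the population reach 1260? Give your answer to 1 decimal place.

t ≈ 20.7 years

A = (3630 − 174)/174 = 19.86207
1260 = 3630/(1 + 19.86207·e^(−0.114t)) → 1 + 19.86207·e^(−0.114t) = 2.88095
e^(−0.114t) = 0.094701 → t = ln(10.55958)/0.114 = 2.35703/0.114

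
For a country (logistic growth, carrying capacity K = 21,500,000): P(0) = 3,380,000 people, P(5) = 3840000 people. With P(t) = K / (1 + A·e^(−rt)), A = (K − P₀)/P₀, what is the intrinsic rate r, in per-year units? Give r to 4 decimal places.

r ≈ 0.0307 per year

A = (21500000 − 3380000)/3380000 = 5.36095
3840000 = 21500000/(1 + 5.36095·e^(−r·5)) → e^(−5r) = (5.59896 − 1)/5.36095 = 0.857863
r = −ln(0.857863)/5 = 0.15331/5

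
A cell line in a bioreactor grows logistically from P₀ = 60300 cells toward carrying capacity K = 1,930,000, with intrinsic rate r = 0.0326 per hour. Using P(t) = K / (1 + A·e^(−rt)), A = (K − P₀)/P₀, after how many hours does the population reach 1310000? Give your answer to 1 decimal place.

A = (1930000 − 60300)/60300 = 31.00663
1310000 = 1930000/(1 + 31.00663·e^(−0.0326t)) → 1 + 31.00663·e^(−0.0326t) = 1.47328
e^(−0.0326t) = 0.015264 → t = ln(65.51402)/0.0326 = 4.18226/0.0326

t ≈ 128.3 hours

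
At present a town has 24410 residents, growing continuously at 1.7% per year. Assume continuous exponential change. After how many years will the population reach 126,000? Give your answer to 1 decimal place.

126000 = 24410 · e^(0.017·t)
t = ln(126000/24410) / 0.017 = ln(5.16182) / 0.017 = 1.64129 / 0.017

t ≈ 96.5 years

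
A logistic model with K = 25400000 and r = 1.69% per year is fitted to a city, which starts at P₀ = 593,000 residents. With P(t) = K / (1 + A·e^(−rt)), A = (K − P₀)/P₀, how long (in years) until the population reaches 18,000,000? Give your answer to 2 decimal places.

t ≈ 273.53 years

A = (25400000 − 593000)/593000 = 41.83305
18000000 = 25400000/(1 + 41.83305·e^(−0.0169t)) → 1 + 41.83305·e^(−0.0169t) = 1.41111
e^(−0.0169t) = 0.009827 → t = ln(101.75607)/0.0169 = 4.62258/0.0169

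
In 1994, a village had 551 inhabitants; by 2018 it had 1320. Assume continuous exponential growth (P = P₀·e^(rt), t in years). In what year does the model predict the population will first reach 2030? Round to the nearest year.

year 2030

r = ln(1320/551) / 24 = 0.87365/24 ≈ 0.036402 per year
t = ln(2030/551) / r = 1.30406/0.036402 ≈ 35.82 years after 1994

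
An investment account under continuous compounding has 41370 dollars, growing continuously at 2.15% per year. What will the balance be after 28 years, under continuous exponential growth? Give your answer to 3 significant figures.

P(28) = 41370 · e^(0.0215·28) = 41370 · e^(0.602)
= 41370 · 1.82577 ≈ 75531.97

≈ 75,500 dollars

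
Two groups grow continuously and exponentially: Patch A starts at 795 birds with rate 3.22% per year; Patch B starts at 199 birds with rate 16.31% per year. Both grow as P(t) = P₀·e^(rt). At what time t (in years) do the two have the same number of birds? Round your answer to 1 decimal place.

t ≈ 10.6 years

795·e^(0.0322t) = 199·e^(0.1631t)
795/199 = e^((0.1631 − 0.0322)t) → ln(3.99497) = 0.1309·t
t = 1.38504 / 0.1309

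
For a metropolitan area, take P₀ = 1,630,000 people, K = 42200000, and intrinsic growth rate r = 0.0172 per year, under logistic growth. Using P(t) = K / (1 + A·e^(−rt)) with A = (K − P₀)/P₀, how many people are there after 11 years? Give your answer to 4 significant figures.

A = (42200000 − 1630000)/1630000 = 24.88957
P(11) = 42200000 / (1 + 24.88957·e^(−0.0172·11)) = 42200000 / (1 + 24.88957·0.827621)
= 42200000 / 21.59913 ≈ 1953782.36

≈ 1,954,000 people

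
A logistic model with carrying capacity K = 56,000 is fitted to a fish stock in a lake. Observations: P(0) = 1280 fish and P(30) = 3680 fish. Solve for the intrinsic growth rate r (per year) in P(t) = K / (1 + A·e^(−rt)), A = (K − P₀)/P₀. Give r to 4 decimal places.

A = (56000 − 1280)/1280 = 42.75
3680 = 56000/(1 + 42.75·e^(−r·30)) → e^(−30r) = (15.21739 − 1)/42.75 = 0.332571
r = −ln(0.332571)/30 = 1.1009/30

r ≈ 0.0367 per year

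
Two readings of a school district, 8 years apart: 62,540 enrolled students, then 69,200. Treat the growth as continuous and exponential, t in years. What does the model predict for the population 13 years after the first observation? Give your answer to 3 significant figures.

r = ln(69200/62540) / 8 ≈ 0.012649 per year
P(13) = 62540 · e^(0.012649·13) = 62540 · 1.17873 ≈ 73718.03

≈ 73,700 enrolled students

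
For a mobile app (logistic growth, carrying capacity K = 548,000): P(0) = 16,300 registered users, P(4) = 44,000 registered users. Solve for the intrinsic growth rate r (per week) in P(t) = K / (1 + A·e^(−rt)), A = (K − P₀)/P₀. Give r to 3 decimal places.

r ≈ 0.262 per week

A = (548000 − 16300)/16300 = 32.61963
44000 = 548000/(1 + 32.61963·e^(−r·4)) → e^(−4r) = (12.45455 − 1)/32.61963 = 0.351155
r = −ln(0.351155)/4 = 1.04653/4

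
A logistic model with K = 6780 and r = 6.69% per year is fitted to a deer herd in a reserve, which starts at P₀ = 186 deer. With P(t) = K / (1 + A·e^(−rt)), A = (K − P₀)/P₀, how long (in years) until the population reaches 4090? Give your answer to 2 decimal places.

A = (6780 − 186)/186 = 35.45161
4090 = 6780/(1 + 35.45161·e^(−0.0669t)) → 1 + 35.45161·e^(−0.0669t) = 1.6577
e^(−0.0669t) = 0.018552 → t = ln(53.90227)/0.0669 = 3.98717/0.0669

t ≈ 59.60 years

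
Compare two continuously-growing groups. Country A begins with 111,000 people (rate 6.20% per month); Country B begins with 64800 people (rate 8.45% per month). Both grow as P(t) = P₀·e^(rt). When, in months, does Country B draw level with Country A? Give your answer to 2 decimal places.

t ≈ 23.92 months

111000·e^(0.062t) = 64800·e^(0.0845t)
111000/64800 = e^((0.0845 − 0.062)t) → ln(1.71296) = 0.0225·t
t = 0.53822 / 0.0225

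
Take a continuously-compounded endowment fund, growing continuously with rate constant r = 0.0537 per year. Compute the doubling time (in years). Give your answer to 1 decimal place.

doubling time ≈ 12.9 years

doubling time = ln(2) / |r| = 0.69315 / 0.0537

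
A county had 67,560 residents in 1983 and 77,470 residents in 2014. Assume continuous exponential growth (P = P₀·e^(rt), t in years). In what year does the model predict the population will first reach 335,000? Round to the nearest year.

year 2346

r = ln(77470/67560) / 31 = 0.13687/31 ≈ 0.004415 per year
t = ln(335000/67560) / r = 1.60111/0.004415 ≈ 362.63 years after 1983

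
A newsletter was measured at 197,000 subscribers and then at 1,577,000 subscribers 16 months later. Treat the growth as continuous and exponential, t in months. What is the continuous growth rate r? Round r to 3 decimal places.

1577000 = 197000 · e^(r·16)
e^(16r) = 1577000/197000 = 8.00508
r = ln(8.00508) / 16 = 2.08008 / 16

r ≈ 0.130 per month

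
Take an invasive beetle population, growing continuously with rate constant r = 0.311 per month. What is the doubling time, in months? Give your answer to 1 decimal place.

doubling time = ln(2) / |r| = 0.69315 / 0.311

doubling time ≈ 2.2 months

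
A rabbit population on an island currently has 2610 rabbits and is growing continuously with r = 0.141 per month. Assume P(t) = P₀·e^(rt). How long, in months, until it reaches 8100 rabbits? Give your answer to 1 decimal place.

8100 = 2610 · e^(0.141·t)
t = ln(8100/2610) / 0.141 = ln(3.10345) / 0.141 = 1.13251 / 0.141

t ≈ 8.0 months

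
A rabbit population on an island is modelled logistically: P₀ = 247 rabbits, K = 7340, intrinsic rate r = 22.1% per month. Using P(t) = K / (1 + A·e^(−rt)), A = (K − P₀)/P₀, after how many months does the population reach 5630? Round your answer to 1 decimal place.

A = (7340 − 247)/247 = 28.7166
5630 = 7340/(1 + 28.7166·e^(−0.221t)) → 1 + 28.7166·e^(−0.221t) = 1.30373
e^(−0.221t) = 0.010577 → t = ln(94.54646)/0.221 = 4.54909/0.221

t ≈ 20.6 months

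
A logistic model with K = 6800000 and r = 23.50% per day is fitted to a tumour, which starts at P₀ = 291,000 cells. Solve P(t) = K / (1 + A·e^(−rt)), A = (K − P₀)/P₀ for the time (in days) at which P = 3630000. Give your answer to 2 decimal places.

t ≈ 13.80 days

A = (6800000 − 291000)/291000 = 22.3677
3630000 = 6800000/(1 + 22.3677·e^(−0.235t)) → 1 + 22.3677·e^(−0.235t) = 1.87328
e^(−0.235t) = 0.039042 → t = ln(25.61348)/0.235 = 3.24312/0.235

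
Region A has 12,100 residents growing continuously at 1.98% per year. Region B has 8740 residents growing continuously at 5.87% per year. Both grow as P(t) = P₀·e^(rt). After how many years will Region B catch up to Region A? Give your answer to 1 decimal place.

t ≈ 8.4 years

12100·e^(0.0198t) = 8740·e^(0.0587t)
12100/8740 = e^((0.0587 − 0.0198)t) → ln(1.38444) = 0.0389·t
t = 0.3253 / 0.0389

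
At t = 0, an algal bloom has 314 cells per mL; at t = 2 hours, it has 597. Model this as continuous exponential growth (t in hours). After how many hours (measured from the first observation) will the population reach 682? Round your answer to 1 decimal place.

t ≈ 2.4 hours

r = ln(597/314) / 2 ≈ 0.321262 per hour
t = ln(682/314) / r = 0.77564 / 0.321262 ≈ 2.414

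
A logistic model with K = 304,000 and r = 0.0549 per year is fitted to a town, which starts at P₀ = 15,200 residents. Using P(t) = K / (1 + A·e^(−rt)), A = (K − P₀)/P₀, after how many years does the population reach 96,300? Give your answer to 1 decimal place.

t ≈ 39.6 years

A = (304000 − 15200)/15200 = 19
96300 = 304000/(1 + 19·e^(−0.0549t)) → 1 + 19·e^(−0.0549t) = 3.1568
e^(−0.0549t) = 0.113516 → t = ln(8.80934)/0.0549 = 2.17581/0.0549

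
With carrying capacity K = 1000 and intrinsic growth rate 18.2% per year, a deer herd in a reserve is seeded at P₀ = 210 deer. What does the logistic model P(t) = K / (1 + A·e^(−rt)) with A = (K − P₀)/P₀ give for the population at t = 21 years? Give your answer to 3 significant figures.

A = (1000 − 210)/210 = 3.7619
P(21) = 1000 / (1 + 3.7619·e^(−0.182·21)) = 1000 / (1 + 3.7619·0.021884)
= 1000 / 1.08233 ≈ 923.94

≈ 924 deer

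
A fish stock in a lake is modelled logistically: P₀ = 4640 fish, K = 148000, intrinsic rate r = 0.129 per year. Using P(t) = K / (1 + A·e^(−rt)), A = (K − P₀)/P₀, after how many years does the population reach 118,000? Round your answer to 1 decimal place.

t ≈ 37.2 years

A = (148000 − 4640)/4640 = 30.89655
118000 = 148000/(1 + 30.89655·e^(−0.129t)) → 1 + 30.89655·e^(−0.129t) = 1.25424
e^(−0.129t) = 0.008229 → t = ln(121.52644)/0.129 = 4.80013/0.129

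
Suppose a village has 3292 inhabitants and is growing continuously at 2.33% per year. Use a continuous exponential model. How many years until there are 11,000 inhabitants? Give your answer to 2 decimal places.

t ≈ 51.78 years

11000 = 3292 · e^(0.0233·t)
t = ln(11000/3292) / 0.0233 = ln(3.34143) / 0.0233 = 1.2064 / 0.0233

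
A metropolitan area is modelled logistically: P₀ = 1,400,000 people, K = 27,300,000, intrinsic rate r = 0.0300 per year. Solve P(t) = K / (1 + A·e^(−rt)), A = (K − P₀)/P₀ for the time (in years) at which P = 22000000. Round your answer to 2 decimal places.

t ≈ 144.70 years

A = (27300000 − 1400000)/1400000 = 18.5
22000000 = 27300000/(1 + 18.5·e^(−0.03t)) → 1 + 18.5·e^(−0.03t) = 1.24091
e^(−0.03t) = 0.013022 → t = ln(76.79245)/0.03 = 4.34111/0.03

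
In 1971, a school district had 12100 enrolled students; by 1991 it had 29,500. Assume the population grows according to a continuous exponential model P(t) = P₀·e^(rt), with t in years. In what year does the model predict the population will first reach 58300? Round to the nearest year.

r = ln(29500/12100) / 20 = 0.89118/20 ≈ 0.044559 per year
t = ln(58300/12100) / r = 1.5724/0.044559 ≈ 35.29 years after 1971

year 2006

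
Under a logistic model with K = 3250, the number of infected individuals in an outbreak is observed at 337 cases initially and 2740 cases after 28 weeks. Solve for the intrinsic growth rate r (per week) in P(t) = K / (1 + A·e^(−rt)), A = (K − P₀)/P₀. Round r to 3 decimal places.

A = (3250 − 337)/337 = 8.64392
2740 = 3250/(1 + 8.64392·e^(−r·28)) → e^(−28r) = (1.18613 − 1)/8.64392 = 0.021533
r = −ln(0.021533)/28 = 3.83816/28

r ≈ 0.137 per week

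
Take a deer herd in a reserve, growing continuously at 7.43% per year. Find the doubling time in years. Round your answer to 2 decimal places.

doubling time = ln(2) / |r| = 0.69315 / 0.0743

doubling time ≈ 9.33 years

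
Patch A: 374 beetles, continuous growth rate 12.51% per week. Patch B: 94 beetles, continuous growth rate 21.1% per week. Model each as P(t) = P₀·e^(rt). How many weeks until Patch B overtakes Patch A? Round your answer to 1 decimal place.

374·e^(0.1251t) = 94·e^(0.211t)
374/94 = e^((0.211 − 0.1251)t) → ln(3.97872) = 0.0859·t
t = 1.38096 / 0.0859

t ≈ 16.1 weeks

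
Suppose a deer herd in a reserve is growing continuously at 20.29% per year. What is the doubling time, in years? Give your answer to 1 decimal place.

doubling time ≈ 3.4 years

doubling time = ln(2) / |r| = 0.69315 / 0.2029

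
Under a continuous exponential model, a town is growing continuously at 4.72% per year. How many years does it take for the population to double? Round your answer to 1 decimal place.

doubling time ≈ 14.7 years

doubling time = ln(2) / |r| = 0.69315 / 0.0472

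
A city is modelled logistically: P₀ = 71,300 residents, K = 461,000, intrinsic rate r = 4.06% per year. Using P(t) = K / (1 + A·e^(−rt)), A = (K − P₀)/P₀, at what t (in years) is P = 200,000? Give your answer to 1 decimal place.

A = (461000 − 71300)/71300 = 5.46564
200000 = 461000/(1 + 5.46564·e^(−0.0406t)) → 1 + 5.46564·e^(−0.0406t) = 2.305
e^(−0.0406t) = 0.238764 → t = ln(4.18823)/0.0406 = 1.43228/0.0406

t ≈ 35.3 years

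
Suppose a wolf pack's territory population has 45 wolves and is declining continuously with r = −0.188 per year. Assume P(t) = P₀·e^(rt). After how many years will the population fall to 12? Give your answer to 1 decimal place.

t ≈ 7.0 years

12 = 45 · e^(-0.188·t)
t = ln(12/45) / -0.188 = ln(0.26667) / -0.188 = -1.32176 / -0.188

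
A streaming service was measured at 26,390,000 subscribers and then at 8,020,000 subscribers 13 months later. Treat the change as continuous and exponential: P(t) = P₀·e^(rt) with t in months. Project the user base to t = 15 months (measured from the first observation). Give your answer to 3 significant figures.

≈ 6,680,000 subscribers

r = ln(8020000/26390000) / 13 ≈ -0.091619 per month
P(15) = 26390000 · e^(-0.091619·15) = 26390000 · 0.25302 ≈ 6677211.52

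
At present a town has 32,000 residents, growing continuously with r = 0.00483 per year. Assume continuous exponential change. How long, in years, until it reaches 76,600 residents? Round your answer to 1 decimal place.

t ≈ 180.7 years

76600 = 32000 · e^(0.00483·t)
t = ln(76600/32000) / 0.00483 = ln(2.39375) / 0.00483 = 0.87286 / 0.00483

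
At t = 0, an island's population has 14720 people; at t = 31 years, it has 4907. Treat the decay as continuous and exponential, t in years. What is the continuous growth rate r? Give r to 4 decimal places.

4907 = 14720 · e^(r·31)
e^(31r) = 4907/14720 = 0.33336
r = ln(0.33336) / 31 = -1.09854 / 31

r ≈ -0.0354 per year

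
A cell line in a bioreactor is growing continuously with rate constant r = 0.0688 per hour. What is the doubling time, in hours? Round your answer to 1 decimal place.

doubling time = ln(2) / |r| = 0.69315 / 0.0688

doubling time ≈ 10.1 hours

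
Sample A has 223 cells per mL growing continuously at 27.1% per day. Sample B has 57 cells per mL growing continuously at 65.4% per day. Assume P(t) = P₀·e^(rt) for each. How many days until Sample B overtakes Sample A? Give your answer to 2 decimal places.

t ≈ 3.56 days

223·e^(0.271t) = 57·e^(0.654t)
223/57 = e^((0.654 − 0.271)t) → ln(3.91228) = 0.383·t
t = 1.36412 / 0.383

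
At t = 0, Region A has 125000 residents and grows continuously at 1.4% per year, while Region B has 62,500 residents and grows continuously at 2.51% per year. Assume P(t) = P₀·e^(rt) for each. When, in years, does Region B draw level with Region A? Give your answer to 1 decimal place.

t ≈ 62.4 years

125000·e^(0.014t) = 62500·e^(0.0251t)
125000/62500 = e^((0.0251 − 0.014)t) → ln(2) = 0.0111·t
t = 0.69315 / 0.0111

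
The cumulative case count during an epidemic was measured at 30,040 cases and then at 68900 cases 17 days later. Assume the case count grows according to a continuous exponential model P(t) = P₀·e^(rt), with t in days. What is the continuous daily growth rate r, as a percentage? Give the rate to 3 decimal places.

r ≈ 4.883% per day

68900 = 30040 · e^(r·17)
e^(17r) = 68900/30040 = 2.29361
r = ln(2.29361) / 17 = 0.83013 / 17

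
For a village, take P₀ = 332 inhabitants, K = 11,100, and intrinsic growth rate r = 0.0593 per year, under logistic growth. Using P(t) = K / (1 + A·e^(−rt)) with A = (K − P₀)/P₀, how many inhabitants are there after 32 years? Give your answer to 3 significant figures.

≈ 1,890 inhabitants

A = (11100 − 332)/332 = 32.43373
P(32) = 11100 / (1 + 32.43373·e^(−0.0593·32)) = 11100 / (1 + 32.43373·0.149928)
= 11100 / 5.86273 ≈ 1893.32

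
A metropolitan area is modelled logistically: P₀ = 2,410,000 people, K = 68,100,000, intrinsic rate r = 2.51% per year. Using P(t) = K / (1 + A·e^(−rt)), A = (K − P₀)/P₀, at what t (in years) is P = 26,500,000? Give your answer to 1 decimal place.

A = (68100000 − 2410000)/2410000 = 27.25726
26500000 = 68100000/(1 + 27.25726·e^(−0.0251t)) → 1 + 27.25726·e^(−0.0251t) = 2.56981
e^(−0.0251t) = 0.057592 → t = ln(17.3634)/0.0251 = 2.85436/0.0251

t ≈ 113.7 years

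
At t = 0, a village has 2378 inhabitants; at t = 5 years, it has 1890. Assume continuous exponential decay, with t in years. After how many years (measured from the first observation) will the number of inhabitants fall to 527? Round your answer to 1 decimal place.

t ≈ 32.8 years

r = ln(1890/2378) / 5 ≈ -0.045937 per year
t = ln(527/2378) / r = -1.50681 / -0.045937 ≈ 32.802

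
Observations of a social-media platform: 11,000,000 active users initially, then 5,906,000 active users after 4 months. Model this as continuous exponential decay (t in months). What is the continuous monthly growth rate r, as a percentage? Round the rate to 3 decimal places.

r ≈ -15.548% per month

5906000 = 11000000 · e^(r·4)
e^(4r) = 5906000/11000000 = 0.53691
r = ln(0.53691) / 4 = -0.62193 / 4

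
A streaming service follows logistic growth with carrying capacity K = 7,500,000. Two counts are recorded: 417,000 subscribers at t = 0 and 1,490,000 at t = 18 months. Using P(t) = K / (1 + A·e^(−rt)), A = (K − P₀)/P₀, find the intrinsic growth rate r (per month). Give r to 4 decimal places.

r ≈ 0.0799 per month

A = (7500000 − 417000)/417000 = 16.98561
1490000 = 7500000/(1 + 16.98561·e^(−r·18)) → e^(−18r) = (5.03356 − 1)/16.98561 = 0.237469
r = −ln(0.237469)/18 = 1.43772/18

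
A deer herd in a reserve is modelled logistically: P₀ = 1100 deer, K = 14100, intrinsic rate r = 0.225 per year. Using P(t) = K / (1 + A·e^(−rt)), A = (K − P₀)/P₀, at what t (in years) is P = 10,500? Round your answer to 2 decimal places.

A = (14100 − 1100)/1100 = 11.81818
10500 = 14100/(1 + 11.81818·e^(−0.225t)) → 1 + 11.81818·e^(−0.225t) = 1.34286
e^(−0.225t) = 0.029011 → t = ln(34.4697)/0.225 = 3.54008/0.225

t ≈ 15.73 years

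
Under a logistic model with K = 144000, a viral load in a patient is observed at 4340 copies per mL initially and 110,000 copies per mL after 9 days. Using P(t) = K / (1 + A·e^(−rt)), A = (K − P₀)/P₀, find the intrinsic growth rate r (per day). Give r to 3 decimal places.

r ≈ 0.516 per day

A = (144000 − 4340)/4340 = 32.17972
110000 = 144000/(1 + 32.17972·e^(−r·9)) → e^(−9r) = (1.30909 − 1)/32.17972 = 0.009605
r = −ln(0.009605)/9 = 4.64546/9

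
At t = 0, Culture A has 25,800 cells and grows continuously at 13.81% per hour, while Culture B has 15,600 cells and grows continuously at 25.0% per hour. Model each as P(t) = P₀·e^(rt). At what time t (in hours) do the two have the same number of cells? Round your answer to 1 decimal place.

25800·e^(0.1381t) = 15600·e^(0.25t)
25800/15600 = e^((0.25 − 0.1381)t) → ln(1.65385) = 0.1119·t
t = 0.5031 / 0.1119

t ≈ 4.5 hours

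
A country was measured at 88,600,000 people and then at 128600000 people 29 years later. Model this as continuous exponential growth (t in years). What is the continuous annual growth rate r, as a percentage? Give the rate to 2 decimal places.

128600000 = 88600000 · e^(r·29)
e^(29r) = 128600000/88600000 = 1.45147
r = ln(1.45147) / 29 = 0.37257 / 29

r ≈ 1.28% per year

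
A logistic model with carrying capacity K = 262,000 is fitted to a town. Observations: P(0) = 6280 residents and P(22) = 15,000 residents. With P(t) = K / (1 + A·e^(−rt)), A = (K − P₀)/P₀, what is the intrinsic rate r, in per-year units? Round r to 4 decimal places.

A = (262000 − 6280)/6280 = 40.71975
15000 = 262000/(1 + 40.71975·e^(−r·22)) → e^(−22r) = (17.46667 − 1)/40.71975 = 0.40439
r = −ln(0.40439)/22 = 0.90537/22

r ≈ 0.0412 per year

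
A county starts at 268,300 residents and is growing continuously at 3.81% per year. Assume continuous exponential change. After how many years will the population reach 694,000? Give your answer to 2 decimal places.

t ≈ 24.94 years

694000 = 268300 · e^(0.0381·t)
t = ln(694000/268300) / 0.0381 = ln(2.58666) / 0.0381 = 0.95037 / 0.0381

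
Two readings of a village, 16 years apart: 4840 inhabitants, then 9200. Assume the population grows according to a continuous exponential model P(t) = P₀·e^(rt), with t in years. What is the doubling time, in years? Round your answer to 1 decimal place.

doubling time ≈ 17.3 years

r = ln(9200/4840) / 16 = ln(1.90083) / 16 ≈ 0.040143 per year
doubling time = ln 2 / |r| = 0.69315 / 0.040143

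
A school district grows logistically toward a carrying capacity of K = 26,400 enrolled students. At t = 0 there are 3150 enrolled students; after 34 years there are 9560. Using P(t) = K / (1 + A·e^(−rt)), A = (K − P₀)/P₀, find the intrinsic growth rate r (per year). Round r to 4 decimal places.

A = (26400 − 3150)/3150 = 7.38095
9560 = 26400/(1 + 7.38095·e^(−r·34)) → e^(−34r) = (2.76151 − 1)/7.38095 = 0.238656
r = −ln(0.238656)/34 = 1.43273/34

r ≈ 0.0421 per year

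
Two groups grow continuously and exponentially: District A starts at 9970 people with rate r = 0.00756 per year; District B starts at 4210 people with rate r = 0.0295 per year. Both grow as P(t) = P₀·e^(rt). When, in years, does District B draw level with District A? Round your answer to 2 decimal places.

t ≈ 39.29 years

9970·e^(0.00756t) = 4210·e^(0.0295t)
9970/4210 = e^((0.0295 − 0.00756)t) → ln(2.36817) = 0.02194·t
t = 0.86212 / 0.02194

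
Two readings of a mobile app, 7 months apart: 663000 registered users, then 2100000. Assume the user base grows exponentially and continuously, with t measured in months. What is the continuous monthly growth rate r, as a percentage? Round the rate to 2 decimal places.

2100000 = 663000 · e^(r·7)
e^(7r) = 2100000/663000 = 3.16742
r = ln(3.16742) / 7 = 1.15292 / 7

r ≈ 16.47% per month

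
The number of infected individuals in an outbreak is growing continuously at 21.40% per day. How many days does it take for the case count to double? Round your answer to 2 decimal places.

doubling time ≈ 3.24 days

doubling time = ln(2) / |r| = 0.69315 / 0.214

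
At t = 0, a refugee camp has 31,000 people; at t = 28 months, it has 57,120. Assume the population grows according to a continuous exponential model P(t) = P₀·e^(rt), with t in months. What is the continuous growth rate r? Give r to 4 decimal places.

r ≈ 0.0218 per month

57120 = 31000 · e^(r·28)
e^(28r) = 57120/31000 = 1.84258
r = ln(1.84258) / 28 = 0.61117 / 28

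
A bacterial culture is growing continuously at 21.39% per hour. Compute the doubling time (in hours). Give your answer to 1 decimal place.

doubling time ≈ 3.2 hours

doubling time = ln(2) / |r| = 0.69315 / 0.2139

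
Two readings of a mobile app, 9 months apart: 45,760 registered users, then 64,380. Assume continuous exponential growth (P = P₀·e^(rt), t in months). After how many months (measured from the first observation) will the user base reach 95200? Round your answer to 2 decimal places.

r = ln(64380/45760) / 9 ≈ 0.037933 per month
t = ln(95200/45760) / r = 0.73257 / 0.037933 ≈ 19.312

t ≈ 19.31 months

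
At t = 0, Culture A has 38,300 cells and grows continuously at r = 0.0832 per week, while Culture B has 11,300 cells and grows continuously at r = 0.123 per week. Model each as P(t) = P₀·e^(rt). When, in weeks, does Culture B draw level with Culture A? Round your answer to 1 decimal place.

38300·e^(0.0832t) = 11300·e^(0.123t)
38300/11300 = e^((0.123 − 0.0832)t) → ln(3.38938) = 0.0398·t
t = 1.22065 / 0.0398

t ≈ 30.7 weeks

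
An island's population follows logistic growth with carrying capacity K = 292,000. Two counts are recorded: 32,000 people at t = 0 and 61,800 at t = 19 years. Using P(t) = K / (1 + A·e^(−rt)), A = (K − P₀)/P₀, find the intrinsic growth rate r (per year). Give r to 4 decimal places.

A = (292000 − 32000)/32000 = 8.125
61800 = 292000/(1 + 8.125·e^(−r·19)) → e^(−19r) = (4.72492 − 1)/8.125 = 0.458452
r = −ln(0.458452)/19 = 0.7799/19

r ≈ 0.0410 per year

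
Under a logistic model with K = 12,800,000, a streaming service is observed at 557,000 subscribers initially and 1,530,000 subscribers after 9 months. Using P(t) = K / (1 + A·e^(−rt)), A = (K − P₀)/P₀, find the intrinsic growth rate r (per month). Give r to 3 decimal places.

A = (12800000 − 557000)/557000 = 21.98025
1530000 = 12800000/(1 + 21.98025·e^(−r·9)) → e^(−9r) = (8.36601 − 1)/21.98025 = 0.33512
r = −ln(0.33512)/9 = 1.09327/9

r ≈ 0.121 per month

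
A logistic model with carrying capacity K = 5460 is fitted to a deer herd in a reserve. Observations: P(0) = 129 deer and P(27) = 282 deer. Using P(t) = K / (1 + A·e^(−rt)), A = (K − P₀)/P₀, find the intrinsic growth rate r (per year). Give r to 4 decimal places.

A = (5460 − 129)/129 = 41.32558
282 = 5460/(1 + 41.32558·e^(−r·27)) → e^(−27r) = (19.3617 − 1)/41.32558 = 0.444318
r = −ln(0.444318)/27 = 0.81121/27

r ≈ 0.0300 per year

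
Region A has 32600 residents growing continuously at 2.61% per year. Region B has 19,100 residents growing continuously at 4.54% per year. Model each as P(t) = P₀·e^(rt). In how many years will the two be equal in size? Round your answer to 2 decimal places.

32600·e^(0.0261t) = 19100·e^(0.0454t)
32600/19100 = e^((0.0454 − 0.0261)t) → ln(1.70681) = 0.0193·t
t = 0.53462 / 0.0193

t ≈ 27.70 years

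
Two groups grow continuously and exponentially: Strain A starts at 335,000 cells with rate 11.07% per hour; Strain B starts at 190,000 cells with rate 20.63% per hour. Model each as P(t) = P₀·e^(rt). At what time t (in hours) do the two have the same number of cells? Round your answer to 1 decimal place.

335000·e^(0.1107t) = 190000·e^(0.2063t)
335000/190000 = e^((0.2063 − 0.1107)t) → ln(1.76316) = 0.0956·t
t = 0.56711 / 0.0956

t ≈ 5.9 hours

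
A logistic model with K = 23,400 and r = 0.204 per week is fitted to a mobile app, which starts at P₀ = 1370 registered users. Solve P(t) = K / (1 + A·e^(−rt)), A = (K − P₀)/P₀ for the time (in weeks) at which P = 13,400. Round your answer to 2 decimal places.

t ≈ 15.05 weeks

A = (23400 − 1370)/1370 = 16.08029
13400 = 23400/(1 + 16.08029·e^(−0.204t)) → 1 + 16.08029·e^(−0.204t) = 1.74627
e^(−0.204t) = 0.046409 → t = ln(21.54759)/0.204 = 3.07026/0.204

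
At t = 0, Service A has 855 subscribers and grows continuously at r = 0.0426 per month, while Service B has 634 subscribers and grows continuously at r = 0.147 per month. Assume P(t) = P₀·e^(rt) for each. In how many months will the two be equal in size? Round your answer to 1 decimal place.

855·e^(0.0426t) = 634·e^(0.147t)
855/634 = e^((0.147 − 0.0426)t) → ln(1.34858) = 0.1044·t
t = 0.29905 / 0.1044

t ≈ 2.9 months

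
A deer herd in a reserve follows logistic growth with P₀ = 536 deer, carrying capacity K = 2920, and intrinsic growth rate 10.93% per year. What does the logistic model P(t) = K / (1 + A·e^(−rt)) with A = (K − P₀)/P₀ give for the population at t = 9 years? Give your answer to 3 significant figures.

A = (2920 − 536)/536 = 4.44776
P(9) = 2920 / (1 + 4.44776·e^(−0.1093·9)) = 2920 / (1 + 4.44776·0.373925)
= 2920 / 2.66313 ≈ 1096.45

≈ 1,100 deer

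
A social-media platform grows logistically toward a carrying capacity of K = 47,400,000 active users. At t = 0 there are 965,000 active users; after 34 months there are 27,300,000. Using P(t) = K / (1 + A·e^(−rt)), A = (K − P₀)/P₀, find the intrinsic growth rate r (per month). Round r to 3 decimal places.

A = (47400000 − 965000)/965000 = 48.11917
27300000 = 47400000/(1 + 48.11917·e^(−r·34)) → e^(−34r) = (1.73626 − 1)/48.11917 = 0.015301
r = −ln(0.015301)/34 = 4.17985/34

r ≈ 0.123 per month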